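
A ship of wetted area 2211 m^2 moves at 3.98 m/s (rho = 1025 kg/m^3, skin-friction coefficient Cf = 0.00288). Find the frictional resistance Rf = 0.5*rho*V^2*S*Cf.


Formula: Rf = 0.5 * rho * V^2 * S * Cf
Step 1 — V^2 = 3.98^2 = 15.8404
Step 2 — 0.5 * rho * V^2 = 0.5 * 1025 * 15.8404 = 8118.205
Step 3 — Rf = 8118.205 * 2211 * 0.00288 ≈ 51694 N (5 s.f.)

51694 N


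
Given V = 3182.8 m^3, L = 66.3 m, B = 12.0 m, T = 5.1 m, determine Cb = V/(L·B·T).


Formula: Cb = V / (L * B * T)
Step 1 — L * B * T = 66.3 * 12.0 * 5.1 = 4057.56 m^3
Step 2 — Cb = 3182.8 / 4057.56 ≈ 0.78441 (5 s.f.)

0.78441


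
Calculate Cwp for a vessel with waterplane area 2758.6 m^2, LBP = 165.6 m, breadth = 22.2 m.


Formula: Cwp = Aw / (L * B)
Step 1 — L * B = 165.6 * 22.2 = 3676.32 m^2
Step 2 — Cwp = 2758.6 / 3676.32 ≈ 0.75037 (5 s.f.)

0.75037


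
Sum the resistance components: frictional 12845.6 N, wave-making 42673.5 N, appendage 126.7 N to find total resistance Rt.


Formula: Rt = Rf + Rw + Ra
Substituting: Rt = 12845.6 + 42673.5 + 126.7
Result: Rt = 55645.8 N

55645.8 N


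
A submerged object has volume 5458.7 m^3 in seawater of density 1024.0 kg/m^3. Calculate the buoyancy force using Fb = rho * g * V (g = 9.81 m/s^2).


Formula: Fb = rho * g * V
Substituting: Fb = 1024.0 * 9.81 * 5458.7
Intermediate: 1024.0 * 9.81 = 10045.44
Result: Fb = 10045.44 * 5458.7 ≈ 54835000 N (5 s.f.)

54835000 N


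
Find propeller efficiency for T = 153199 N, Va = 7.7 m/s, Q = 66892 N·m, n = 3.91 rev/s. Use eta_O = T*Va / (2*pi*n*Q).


Formula: eta = T * Va / (2 * pi * n * Q)
Step 1 — numerator = T * Va = 153199 * 7.7 = 1179632.3
Step 2 — 2 * pi * n = 2 * pi * 3.91 = 24.567255
Step 3 — denominator = 24.567255 * 66892 = 1643352.82
Step 4 — eta = 1179632.3 / 1643352.82 ≈ 0.71782 (5 s.f.)

0.71782


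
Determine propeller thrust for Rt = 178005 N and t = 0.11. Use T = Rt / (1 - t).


Formula: T = Rt / (1 - t)
Step 1 — (1 - t) = 1 - 0.11 = 0.89
Step 2 — T = 178005 / 0.89 ≈ 200010 N (5 s.f.)

200010 N


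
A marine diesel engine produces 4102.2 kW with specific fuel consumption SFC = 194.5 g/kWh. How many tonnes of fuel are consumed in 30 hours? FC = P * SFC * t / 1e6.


Formula: FC (tonnes) = P * SFC * t / 1,000,000
Step 1 — P * SFC * t = 4102.2 * 194.5 * 30 = 23936337.0 g
Step 2 — FC (tonnes) = 23936337.0 / 1,000,000 ≈ 23.936 tonnes (5 s.f.)

23.936 tonnes


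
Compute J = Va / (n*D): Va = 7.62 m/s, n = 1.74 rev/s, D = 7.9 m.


Formula: J = Va / (n * D)
Step 1 — n * D = 1.74 * 7.9 = 13.746
Step 2 — J = 7.62 / 13.746 ≈ 0.55434 (5 s.f.)

0.55434


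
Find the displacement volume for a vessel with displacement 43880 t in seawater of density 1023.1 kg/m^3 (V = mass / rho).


Formula: V = mass / rho
Step 1 — convert tonnes to kg: 43880 t * 1000 = 43880000 kg
Step 2 — V = 43880000 / 1023.1 ≈ 42889 m^3 (5 s.f.)

42889 m^3


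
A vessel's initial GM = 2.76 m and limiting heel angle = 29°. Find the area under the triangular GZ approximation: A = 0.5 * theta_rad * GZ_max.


Formula: GZ_max = GM * sin(theta); Area = 0.5 * theta_rad * GZ_max
Step 1 — GZ_max = 2.76 * sin(29°) = 2.76 * 0.48481 = 1.338076 m
Step 2 — theta_rad = 29 * pi/180 = 0.506145 rad
Step 3 — Area = 0.5 * 0.506145 * 1.338076 ≈ 0.33863 m·rad (5 s.f.)

0.33863 m·rad


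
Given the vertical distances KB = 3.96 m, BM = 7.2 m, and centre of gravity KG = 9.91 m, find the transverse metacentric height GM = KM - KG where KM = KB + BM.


Formula: GM = KB + BM - KG
Step 1 — KM = KB + BM = 3.96 + 7.2 = 11.16 m
Step 2 — GM = KM - KG = 11.16 - 9.91 = 1.25 m

1.25 m


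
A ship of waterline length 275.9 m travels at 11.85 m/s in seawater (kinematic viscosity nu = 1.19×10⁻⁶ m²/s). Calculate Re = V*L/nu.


Formula: Re = V * L / nu
Step 1 — V * L = 11.85 * 275.9 = 3269.415 m^2/s
Step 2 — Re = 3269.415 / 1.19e-6 = 2.75e+09

2.75e+09


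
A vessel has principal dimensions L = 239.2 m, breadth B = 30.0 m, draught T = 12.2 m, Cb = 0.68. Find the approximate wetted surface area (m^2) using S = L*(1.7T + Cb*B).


Formula: S = 1.7*L*T + V/T with V = Cb*L*B*T, i.e. S = L * (1.7*T + Cb*B)
Step 1 — 1.7*T = 1.7 * 12.2 = 20.74 m
Step 2 — Cb*B = 0.68 * 30.0 = 20.4 m
Step 3 — 1.7*T + Cb*B = 20.74 + 20.4 = 41.14 m
Step 4 — S = 239.2 * 41.14 ≈ 9840.7 m^2 (5 s.f.)

9840.7 m^2


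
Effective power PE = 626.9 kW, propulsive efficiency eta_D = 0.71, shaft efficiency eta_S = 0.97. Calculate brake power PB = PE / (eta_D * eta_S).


Formula: PB = PE / (eta_D * eta_S)
Step 1 — combined efficiency = eta_D * eta_S = 0.71 * 0.97 = 0.6887
Step 2 — PB = 626.9 / 0.6887 ≈ 910.27 kW (5 s.f.)

910.27 kW


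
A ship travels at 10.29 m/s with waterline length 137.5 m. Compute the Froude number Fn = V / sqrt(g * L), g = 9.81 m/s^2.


Formula: Fn = V / sqrt(g * L)
Step 1 — g * L = 9.81 * 137.5 = 1348.875
Step 2 — sqrt(g * L) = sqrt(1348.875) = 36.727034
Step 3 — Fn = 10.29 / 36.727034 ≈ 0.28018 (5 s.f.)

0.28018


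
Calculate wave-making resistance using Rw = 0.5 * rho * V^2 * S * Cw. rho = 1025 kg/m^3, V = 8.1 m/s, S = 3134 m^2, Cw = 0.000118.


Formula: Rw = 0.5 * rho * V^2 * S * Cw
Step 1 — V^2 = 8.1^2 = 65.61
Step 2 — 0.5 * rho * V^2 = 0.5 * 1025 * 65.61 = 33625.125
Step 3 — Rw = 33625.125 * 3134 * 0.000118 ≈ 12435 N (5 s.f.)

12435 N


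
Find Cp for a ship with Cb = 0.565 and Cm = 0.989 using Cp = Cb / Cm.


Formula: Cp = Cb / Cm
Substituting: Cp = 0.565 / 0.989
Result: Cp ≈ 0.57128 (5 s.f.)

0.57128


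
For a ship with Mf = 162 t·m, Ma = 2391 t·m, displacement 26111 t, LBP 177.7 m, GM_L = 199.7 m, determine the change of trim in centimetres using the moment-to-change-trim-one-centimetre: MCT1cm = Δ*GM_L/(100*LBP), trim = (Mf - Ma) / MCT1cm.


Formula: net trimming moment = Mf - Ma; MCT1cm = Δ*GM_L/(100*LBP); trim = net moment / MCT1cm
Step 1 — net trimming moment = 162 - 2391 = -2229 t·m
Step 2 — MCT1cm = 26111 * 199.7 / (100 * 177.7) = 293.4365 t·m/cm
Step 3 — trim = -2229 / 293.4365 ≈ -7.5962 cm (5 s.f.)

-7.5962 cm


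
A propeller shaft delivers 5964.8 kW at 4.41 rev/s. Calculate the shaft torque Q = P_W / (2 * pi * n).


Formula: Q = P_W / (2 * pi * n)
Step 1 — P_W = 5964.8 kW * 1000 = 5964800.0 W
Step 2 — 2 * pi * n = 2 * pi * 4.41 = 27.708847
Step 3 — Q = 5964800.0 / 27.708847 ≈ 215270 N·m (5 s.f.)

215270 N·m


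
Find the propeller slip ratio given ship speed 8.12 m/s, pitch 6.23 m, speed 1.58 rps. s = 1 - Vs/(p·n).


Formula: s = 1 - Vs / (p * n)
Step 1 — p * n = 6.23 * 1.58 = 9.8434
Step 2 — Vs / (p*n) = 8.12 / 9.8434 = 0.824918 (6 d.p.)
Step 3 — s = 1 - 0.824918 = 0.175082

0.175082


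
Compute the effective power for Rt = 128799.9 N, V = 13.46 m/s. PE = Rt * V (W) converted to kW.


Formula: PE = Rt * V / 1000 (kW)
Step 1 — PE (W) = 128799.9 * 13.46 = 1733646.654 W
Step 2 — PE (kW) = 1733646.654 / 1000 ≈ 1733.6 kW (5 s.f.)

1733.6 kW


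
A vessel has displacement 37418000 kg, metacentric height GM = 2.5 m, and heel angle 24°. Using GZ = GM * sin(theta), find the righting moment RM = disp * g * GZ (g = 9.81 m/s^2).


Formula: GZ = GM * sin(theta); RM = disp * g * GZ
Step 1 — GZ = 2.5 * sin(24°) = 2.5 * 0.406737 = 1.016843 m
Step 2 — RM = 37418000 * 9.81 * 1.016843 ≈ 373250000 N·m (5 s.f.)

373250000 N·m


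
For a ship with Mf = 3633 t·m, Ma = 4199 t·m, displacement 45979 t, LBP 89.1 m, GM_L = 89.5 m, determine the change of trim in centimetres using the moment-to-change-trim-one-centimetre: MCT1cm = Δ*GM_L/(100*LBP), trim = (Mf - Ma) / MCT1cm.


Formula: net trimming moment = Mf - Ma; MCT1cm = Δ*GM_L/(100*LBP); trim = net moment / MCT1cm
Step 1 — net trimming moment = 3633 - 4199 = -566 t·m
Step 2 — MCT1cm = 45979 * 89.5 / (100 * 89.1) = 461.8542 t·m/cm
Step 3 — trim = -566 / 461.8542 ≈ -1.2255 cm (5 s.f.)

-1.2255 cm


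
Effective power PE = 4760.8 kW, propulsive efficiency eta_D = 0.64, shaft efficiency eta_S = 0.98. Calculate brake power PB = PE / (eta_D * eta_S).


Formula: PB = PE / (eta_D * eta_S)
Step 1 — combined efficiency = eta_D * eta_S = 0.64 * 0.98 = 0.6272
Step 2 — PB = 4760.8 / 0.6272 ≈ 7590.6 kW (5 s.f.)

7590.6 kW


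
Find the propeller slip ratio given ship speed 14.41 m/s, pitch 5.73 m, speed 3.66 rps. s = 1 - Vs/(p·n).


Formula: s = 1 - Vs / (p * n)
Step 1 — p * n = 5.73 * 3.66 = 20.9718
Step 2 — Vs / (p*n) = 14.41 / 20.9718 = 0.687113 (6 d.p.)
Step 3 — s = 1 - 0.687113 = 0.312887

0.312887


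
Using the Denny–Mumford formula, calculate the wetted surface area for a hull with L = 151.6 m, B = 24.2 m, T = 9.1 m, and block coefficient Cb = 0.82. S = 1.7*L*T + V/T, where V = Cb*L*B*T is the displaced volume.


Formula: S = 1.7*L*T + V/T with V = Cb*L*B*T, i.e. S = L * (1.7*T + Cb*B)
Step 1 — 1.7*T = 1.7 * 9.1 = 15.47 m
Step 2 — Cb*B = 0.82 * 24.2 = 19.844 m
Step 3 — 1.7*T + Cb*B = 15.47 + 19.844 = 35.314 m
Step 4 — S = 151.6 * 35.314 ≈ 5353.6 m^2 (5 s.f.)

5353.6 m^2


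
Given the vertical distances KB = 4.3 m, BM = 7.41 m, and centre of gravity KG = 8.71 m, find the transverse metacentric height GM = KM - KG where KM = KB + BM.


Formula: GM = KB + BM - KG
Step 1 — KM = KB + BM = 4.3 + 7.41 = 11.71 m
Step 2 — GM = KM - KG = 11.71 - 8.71 = 3.0 m

3.0 m


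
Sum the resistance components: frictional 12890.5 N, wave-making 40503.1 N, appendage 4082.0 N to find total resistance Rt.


Formula: Rt = Rf + Rw + Ra
Substituting: Rt = 12890.5 + 40503.1 + 4082.0
Result: Rt = 57475.6 N

57475.6 N


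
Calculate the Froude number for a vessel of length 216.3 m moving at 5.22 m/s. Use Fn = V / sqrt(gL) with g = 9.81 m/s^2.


Formula: Fn = V / sqrt(g * L)
Step 1 — g * L = 9.81 * 216.3 = 2121.903
Step 2 — sqrt(g * L) = sqrt(2121.903) = 46.064118
Step 3 — Fn = 5.22 / 46.064118 ≈ 0.11332 (5 s.f.)

0.11332


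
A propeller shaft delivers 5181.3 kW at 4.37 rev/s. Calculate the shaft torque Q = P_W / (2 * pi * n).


Formula: Q = P_W / (2 * pi * n)
Step 1 — P_W = 5181.3 kW * 1000 = 5181300.0 W
Step 2 — 2 * pi * n = 2 * pi * 4.37 = 27.45752
Step 3 — Q = 5181300.0 / 27.45752 ≈ 188700 N·m (5 s.f.)

188700 N·m


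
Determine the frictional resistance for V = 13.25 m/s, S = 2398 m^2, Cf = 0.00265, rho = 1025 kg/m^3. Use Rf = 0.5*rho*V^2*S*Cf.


Formula: Rf = 0.5 * rho * V^2 * S * Cf
Step 1 — V^2 = 13.25^2 = 175.5625
Step 2 — 0.5 * rho * V^2 = 0.5 * 1025 * 175.5625 = 89975.78125
Step 3 — Rf = 89975.78125 * 2398 * 0.00265 ≈ 571770 N (5 s.f.)

571770 N


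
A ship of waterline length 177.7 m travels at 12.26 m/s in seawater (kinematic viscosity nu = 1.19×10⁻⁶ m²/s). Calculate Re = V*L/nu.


Formula: Re = V * L / nu
Step 1 — V * L = 12.26 * 177.7 = 2178.602 m^2/s
Step 2 — Re = 2178.602 / 1.19e-6 = 1.83e+09

1.83e+09


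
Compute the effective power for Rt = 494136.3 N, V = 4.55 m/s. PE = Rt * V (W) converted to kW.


Formula: PE = Rt * V / 1000 (kW)
Step 1 — PE (W) = 494136.3 * 4.55 = 2248320.165 W
Step 2 — PE (kW) = 2248320.165 / 1000 ≈ 2248.3 kW (5 s.f.)

2248.3 kW


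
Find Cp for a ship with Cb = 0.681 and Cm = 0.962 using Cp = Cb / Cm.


Formula: Cp = Cb / Cm
Substituting: Cp = 0.681 / 0.962
Result: Cp ≈ 0.70790 (5 s.f.)

0.70790


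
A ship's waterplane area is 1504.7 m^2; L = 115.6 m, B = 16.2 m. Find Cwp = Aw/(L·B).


Formula: Cwp = Aw / (L * B)
Step 1 — L * B = 115.6 * 16.2 = 1872.72 m^2
Step 2 — Cwp = 1504.7 / 1872.72 ≈ 0.80348 (5 s.f.)

0.80348


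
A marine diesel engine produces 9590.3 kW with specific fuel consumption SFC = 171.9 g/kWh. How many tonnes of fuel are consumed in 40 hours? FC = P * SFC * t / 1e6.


Formula: FC (tonnes) = P * SFC * t / 1,000,000
Step 1 — P * SFC * t = 9590.3 * 171.9 * 40 = 65942902.8 g
Step 2 — FC (tonnes) = 65942902.8 / 1,000,000 ≈ 65.943 tonnes (5 s.f.)

65.943 tonnes


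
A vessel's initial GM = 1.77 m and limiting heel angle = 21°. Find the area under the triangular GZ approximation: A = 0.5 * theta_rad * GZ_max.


Formula: GZ_max = GM * sin(theta); Area = 0.5 * theta_rad * GZ_max
Step 1 — GZ_max = 1.77 * sin(21°) = 1.77 * 0.358368 = 0.634311 m
Step 2 — theta_rad = 21 * pi/180 = 0.366519 rad
Step 3 — Area = 0.5 * 0.366519 * 0.634311 ≈ 0.11624 m·rad (5 s.f.)

0.11624 m·rad


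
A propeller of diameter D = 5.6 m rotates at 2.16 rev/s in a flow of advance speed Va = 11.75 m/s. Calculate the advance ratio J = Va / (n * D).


Formula: J = Va / (n * D)
Step 1 — n * D = 2.16 * 5.6 = 12.096
Step 2 — J = 11.75 / 12.096 ≈ 0.97140 (5 s.f.)

0.97140


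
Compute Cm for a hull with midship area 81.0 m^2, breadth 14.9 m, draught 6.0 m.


Formula: Cm = Am / (B * T)
Step 1 — B * T = 14.9 * 6.0 = 89.4 m^2
Step 2 — Cm = 81.0 / 89.4 ≈ 0.90604 (5 s.f.)

0.90604


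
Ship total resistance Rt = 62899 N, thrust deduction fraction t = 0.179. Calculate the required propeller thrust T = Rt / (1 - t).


Formula: T = Rt / (1 - t)
Step 1 — (1 - t) = 1 - 0.179 = 0.821
Step 2 — T = 62899 / 0.821 ≈ 76613 N (5 s.f.)

76613 N


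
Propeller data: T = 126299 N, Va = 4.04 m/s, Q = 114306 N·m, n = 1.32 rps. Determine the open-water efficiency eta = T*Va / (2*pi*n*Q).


Formula: eta = T * Va / (2 * pi * n * Q)
Step 1 — numerator = T * Va = 126299 * 4.04 = 510247.96
Step 2 — 2 * pi * n = 2 * pi * 1.32 = 8.293805
Step 3 — denominator = 8.293805 * 114306 = 948031.67
Step 4 — eta = 510247.96 / 948031.67 ≈ 0.53822 (5 s.f.)

0.53822


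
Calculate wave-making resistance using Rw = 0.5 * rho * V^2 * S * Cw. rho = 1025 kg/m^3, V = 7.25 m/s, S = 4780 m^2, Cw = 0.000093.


Formula: Rw = 0.5 * rho * V^2 * S * Cw
Step 1 — V^2 = 7.25^2 = 52.5625
Step 2 — 0.5 * rho * V^2 = 0.5 * 1025 * 52.5625 = 26938.28125
Step 3 — Rw = 26938.28125 * 4780 * 0.000093 ≈ 11975 N (5 s.f.)

11975 N


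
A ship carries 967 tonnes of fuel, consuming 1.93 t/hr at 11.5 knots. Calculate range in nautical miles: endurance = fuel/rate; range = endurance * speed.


Formula: endurance = fuel / rate; range = endurance * speed
Step 1 — endurance = 967 / 1.93 = 501.0363 hours
Step 2 — range = 501.0363 * 11.5 ≈ 5761.9 nautical miles (5 s.f.)

5761.9 NM


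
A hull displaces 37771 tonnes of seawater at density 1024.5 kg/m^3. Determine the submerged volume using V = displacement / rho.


Formula: V = mass / rho
Step 1 — convert tonnes to kg: 37771 t * 1000 = 37771000 kg
Step 2 — V = 37771000 / 1024.5 ≈ 36868 m^3 (5 s.f.)

36868 m^3


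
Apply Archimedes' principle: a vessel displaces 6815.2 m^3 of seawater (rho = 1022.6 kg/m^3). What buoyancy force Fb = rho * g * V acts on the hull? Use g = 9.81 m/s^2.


Formula: Fb = rho * g * V
Substituting: Fb = 1022.6 * 9.81 * 6815.2
Intermediate: 1022.6 * 9.81 = 10031.706
Result: Fb = 10031.706 * 6815.2 ≈ 68368000 N (5 s.f.)

68368000 N


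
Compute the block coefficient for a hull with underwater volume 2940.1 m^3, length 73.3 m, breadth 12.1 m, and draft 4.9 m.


Formula: Cb = V / (L * B * T)
Step 1 — L * B * T = 73.3 * 12.1 * 4.9 = 4345.957 m^3
Step 2 — Cb = 2940.1 / 4345.957 ≈ 0.67651 (5 s.f.)

0.67651


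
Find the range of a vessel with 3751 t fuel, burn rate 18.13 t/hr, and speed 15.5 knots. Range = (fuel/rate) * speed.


Formula: endurance = fuel / rate; range = endurance * speed
Step 1 — endurance = 3751 / 18.13 = 206.8946 hours
Step 2 — range = 206.8946 * 15.5 ≈ 3206.9 nautical miles (5 s.f.)

3206.9 NM


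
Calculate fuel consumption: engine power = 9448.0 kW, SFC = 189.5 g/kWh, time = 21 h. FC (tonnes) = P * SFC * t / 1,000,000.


Formula: FC (tonnes) = P * SFC * t / 1,000,000
Step 1 — P * SFC * t = 9448.0 * 189.5 * 21 = 37598316.0 g
Step 2 — FC (tonnes) = 37598316.0 / 1,000,000 ≈ 37.598 tonnes (5 s.f.)

37.598 tonnes


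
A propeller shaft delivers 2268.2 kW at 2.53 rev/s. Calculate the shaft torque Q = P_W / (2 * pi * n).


Formula: Q = P_W / (2 * pi * n)
Step 1 — P_W = 2268.2 kW * 1000 = 2268200.0 W
Step 2 — 2 * pi * n = 2 * pi * 2.53 = 15.896459
Step 3 — Q = 2268200.0 / 15.896459 ≈ 142690 N·m (5 s.f.)

142690 N·m


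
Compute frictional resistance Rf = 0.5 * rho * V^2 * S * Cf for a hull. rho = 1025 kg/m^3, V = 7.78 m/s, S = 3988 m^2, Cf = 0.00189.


Formula: Rf = 0.5 * rho * V^2 * S * Cf
Step 1 — V^2 = 7.78^2 = 60.5284
Step 2 — 0.5 * rho * V^2 = 0.5 * 1025 * 60.5284 = 31020.805
Step 3 — Rf = 31020.805 * 3988 * 0.00189 ≈ 233810 N (5 s.f.)

233810 N


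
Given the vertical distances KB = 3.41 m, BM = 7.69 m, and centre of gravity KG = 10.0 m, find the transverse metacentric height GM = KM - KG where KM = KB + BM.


Formula: GM = KB + BM - KG
Step 1 — KM = KB + BM = 3.41 + 7.69 = 11.1 m
Step 2 — GM = KM - KG = 11.1 - 10.0 = 1.1 m

1.1 m


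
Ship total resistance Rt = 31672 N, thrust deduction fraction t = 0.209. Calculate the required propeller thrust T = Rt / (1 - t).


Formula: T = Rt / (1 - t)
Step 1 — (1 - t) = 1 - 0.209 = 0.791
Step 2 — T = 31672 / 0.791 ≈ 40040 N (5 s.f.)

40040 N


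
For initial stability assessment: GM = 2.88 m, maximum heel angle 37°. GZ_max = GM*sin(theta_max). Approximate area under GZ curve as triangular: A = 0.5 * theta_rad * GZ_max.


Formula: GZ_max = GM * sin(theta); Area = 0.5 * theta_rad * GZ_max
Step 1 — GZ_max = 2.88 * sin(37°) = 2.88 * 0.601815 = 1.733227 m
Step 2 — theta_rad = 37 * pi/180 = 0.645772 rad
Step 3 — Area = 0.5 * 0.645772 * 1.733227 ≈ 0.55963 m·rad (5 s.f.)

0.55963 m·rad


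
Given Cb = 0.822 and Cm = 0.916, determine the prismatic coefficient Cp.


Formula: Cp = Cb / Cm
Substituting: Cp = 0.822 / 0.916
Result: Cp ≈ 0.89738 (5 s.f.)

0.89738


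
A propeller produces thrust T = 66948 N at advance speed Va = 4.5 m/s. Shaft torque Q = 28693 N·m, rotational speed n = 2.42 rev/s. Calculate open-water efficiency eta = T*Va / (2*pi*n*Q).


Formula: eta = T * Va / (2 * pi * n * Q)
Step 1 — numerator = T * Va = 66948 * 4.5 = 301266.0
Step 2 — 2 * pi * n = 2 * pi * 2.42 = 15.205308
Step 3 — denominator = 15.205308 * 28693 = 436285.9
Step 4 — eta = 301266.0 / 436285.9 ≈ 0.69052 (5 s.f.)

0.69052


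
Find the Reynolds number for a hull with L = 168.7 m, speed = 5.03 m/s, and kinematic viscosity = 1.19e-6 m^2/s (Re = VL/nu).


Formula: Re = V * L / nu
Step 1 — V * L = 5.03 * 168.7 = 848.561 m^2/s
Step 2 — Re = 848.561 / 1.19e-6 = 7.13e+08

7.13e+08


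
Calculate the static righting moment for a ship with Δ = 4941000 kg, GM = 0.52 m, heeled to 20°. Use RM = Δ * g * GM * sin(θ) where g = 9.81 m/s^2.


Formula: GZ = GM * sin(theta); RM = disp * g * GZ
Step 1 — GZ = 0.52 * sin(20°) = 0.52 * 0.34202 = 0.17785 m
Step 2 — RM = 4941000 * 9.81 * 0.17785 ≈ 8620600 N·m (5 s.f.)

8620600 N·m


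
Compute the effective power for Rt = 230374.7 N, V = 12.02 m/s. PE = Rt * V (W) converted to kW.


Formula: PE = Rt * V / 1000 (kW)
Step 1 — PE (W) = 230374.7 * 12.02 = 2769103.894 W
Step 2 — PE (kW) = 2769103.894 / 1000 ≈ 2769.1 kW (5 s.f.)

2769.1 kW


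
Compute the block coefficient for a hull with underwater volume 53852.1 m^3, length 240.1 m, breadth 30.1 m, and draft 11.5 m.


Formula: Cb = V / (L * B * T)
Step 1 — L * B * T = 240.1 * 30.1 * 11.5 = 83110.615 m^3
Step 2 — Cb = 53852.1 / 83110.615 ≈ 0.64796 (5 s.f.)

0.64796


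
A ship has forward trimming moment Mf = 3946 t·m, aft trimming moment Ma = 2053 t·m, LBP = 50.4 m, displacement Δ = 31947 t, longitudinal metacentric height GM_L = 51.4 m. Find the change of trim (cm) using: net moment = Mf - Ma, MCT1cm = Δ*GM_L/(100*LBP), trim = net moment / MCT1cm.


Formula: net trimming moment = Mf - Ma; MCT1cm = Δ*GM_L/(100*LBP); trim = net moment / MCT1cm
Step 1 — net trimming moment = 3946 - 2053 = 1893 t·m
Step 2 — MCT1cm = 31947 * 51.4 / (100 * 50.4) = 325.8087 t·m/cm
Step 3 — trim = 1893 / 325.8087 ≈ 5.8102 cm (5 s.f.)

5.8102 cm


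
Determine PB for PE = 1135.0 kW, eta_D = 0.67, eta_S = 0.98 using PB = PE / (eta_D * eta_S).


Formula: PB = PE / (eta_D * eta_S)
Step 1 — combined efficiency = eta_D * eta_S = 0.67 * 0.98 = 0.6566
Step 2 — PB = 1135.0 / 0.6566 ≈ 1728.6 kW (5 s.f.)

1728.6 kW


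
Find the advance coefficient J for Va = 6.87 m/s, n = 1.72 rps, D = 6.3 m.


Formula: J = Va / (n * D)
Step 1 — n * D = 1.72 * 6.3 = 10.836
Step 2 — J = 6.87 / 10.836 ≈ 0.63400 (5 s.f.)

0.63400


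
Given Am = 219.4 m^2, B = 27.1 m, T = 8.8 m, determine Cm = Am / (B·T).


Formula: Cm = Am / (B * T)
Step 1 — B * T = 27.1 * 8.8 = 238.48 m^2
Step 2 — Cm = 219.4 / 238.48 ≈ 0.91999 (5 s.f.)

0.91999


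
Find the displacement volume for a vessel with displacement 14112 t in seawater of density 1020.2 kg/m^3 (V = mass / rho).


Formula: V = mass / rho
Step 1 — convert tonnes to kg: 14112 t * 1000 = 14112000 kg
Step 2 — V = 14112000 / 1020.2 ≈ 13833 m^3 (5 s.f.)

13833 m^3


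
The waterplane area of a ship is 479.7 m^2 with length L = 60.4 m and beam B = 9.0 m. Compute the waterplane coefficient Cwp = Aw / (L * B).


Formula: Cwp = Aw / (L * B)
Step 1 — L * B = 60.4 * 9.0 = 543.6 m^2
Step 2 — Cwp = 479.7 / 543.6 ≈ 0.88245 (5 s.f.)

0.88245


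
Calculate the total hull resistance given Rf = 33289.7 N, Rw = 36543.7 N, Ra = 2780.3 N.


Formula: Rt = Rf + Rw + Ra
Substituting: Rt = 33289.7 + 36543.7 + 2780.3
Result: Rt = 72613.7 N

72613.7 N


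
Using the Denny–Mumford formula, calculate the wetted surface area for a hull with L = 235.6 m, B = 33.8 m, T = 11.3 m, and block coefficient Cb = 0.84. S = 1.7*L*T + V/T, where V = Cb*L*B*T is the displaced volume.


Formula: S = 1.7*L*T + V/T with V = Cb*L*B*T, i.e. S = L * (1.7*T + Cb*B)
Step 1 — 1.7*T = 1.7 * 11.3 = 19.21 m
Step 2 — Cb*B = 0.84 * 33.8 = 28.392 m
Step 3 — 1.7*T + Cb*B = 19.21 + 28.392 = 47.602 m
Step 4 — S = 235.6 * 47.602 ≈ 11215 m^2 (5 s.f.)

11215 m^2


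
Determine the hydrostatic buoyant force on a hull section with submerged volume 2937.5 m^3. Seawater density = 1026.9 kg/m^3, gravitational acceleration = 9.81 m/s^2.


Formula: Fb = rho * g * V
Substituting: Fb = 1026.9 * 9.81 * 2937.5
Intermediate: 1026.9 * 9.81 = 10073.889
Result: Fb = 10073.889 * 2937.5 ≈ 29592000 N (5 s.f.)

29592000 N


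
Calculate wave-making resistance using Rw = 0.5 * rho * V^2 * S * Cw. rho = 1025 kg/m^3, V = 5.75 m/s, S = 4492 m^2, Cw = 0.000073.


Formula: Rw = 0.5 * rho * V^2 * S * Cw
Step 1 — V^2 = 5.75^2 = 33.0625
Step 2 — 0.5 * rho * V^2 = 0.5 * 1025 * 33.0625 = 16944.53125
Step 3 — Rw = 16944.53125 * 4492 * 0.000073 ≈ 5556.4 N (5 s.f.)

5556.4 N


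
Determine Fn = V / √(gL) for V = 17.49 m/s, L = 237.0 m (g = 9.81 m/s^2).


Formula: Fn = V / sqrt(g * L)
Step 1 — g * L = 9.81 * 237.0 = 2324.97
Step 2 — sqrt(g * L) = sqrt(2324.97) = 48.217943
Step 3 — Fn = 17.49 / 48.217943 ≈ 0.36273 (5 s.f.)

0.36273


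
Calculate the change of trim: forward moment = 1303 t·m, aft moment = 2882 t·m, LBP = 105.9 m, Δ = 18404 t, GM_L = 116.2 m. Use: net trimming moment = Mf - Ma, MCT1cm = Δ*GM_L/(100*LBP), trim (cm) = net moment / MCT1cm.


Formula: net trimming moment = Mf - Ma; MCT1cm = Δ*GM_L/(100*LBP); trim = net moment / MCT1cm
Step 1 — net trimming moment = 1303 - 2882 = -1579 t·m
Step 2 — MCT1cm = 18404 * 116.2 / (100 * 105.9) = 201.94 t·m/cm
Step 3 — trim = -1579 / 201.94 ≈ -7.8192 cm (5 s.f.)

-7.8192 cm


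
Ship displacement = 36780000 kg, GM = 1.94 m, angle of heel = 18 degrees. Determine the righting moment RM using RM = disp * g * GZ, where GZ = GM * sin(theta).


Formula: GZ = GM * sin(theta); RM = disp * g * GZ
Step 1 — GZ = 1.94 * sin(18°) = 1.94 * 0.309017 = 0.599493 m
Step 2 — RM = 36780000 * 9.81 * 0.599493 ≈ 216300000 N·m (5 s.f.)

216300000 N·m


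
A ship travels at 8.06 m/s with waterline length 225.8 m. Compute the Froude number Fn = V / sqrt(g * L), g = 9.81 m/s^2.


Formula: Fn = V / sqrt(g * L)
Step 1 — g * L = 9.81 * 225.8 = 2215.098
Step 2 — sqrt(g * L) = sqrt(2215.098) = 47.064828
Step 3 — Fn = 8.06 / 47.064828 ≈ 0.17125 (5 s.f.)

0.17125


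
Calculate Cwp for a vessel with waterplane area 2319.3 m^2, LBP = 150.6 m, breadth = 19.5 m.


Formula: Cwp = Aw / (L * B)
Step 1 — L * B = 150.6 * 19.5 = 2936.7 m^2
Step 2 — Cwp = 2319.3 / 2936.7 ≈ 0.78976 (5 s.f.)

0.78976


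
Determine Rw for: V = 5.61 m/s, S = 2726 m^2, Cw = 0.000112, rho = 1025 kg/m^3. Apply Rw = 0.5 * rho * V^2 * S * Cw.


Formula: Rw = 0.5 * rho * V^2 * S * Cw
Step 1 — V^2 = 5.61^2 = 31.4721
Step 2 — 0.5 * rho * V^2 = 0.5 * 1025 * 31.4721 = 16129.45125
Step 3 — Rw = 16129.45125 * 2726 * 0.000112 ≈ 4924.5 N (5 s.f.)

4924.5 N


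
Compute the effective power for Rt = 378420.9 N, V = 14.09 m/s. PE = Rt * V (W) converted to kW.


Formula: PE = Rt * V / 1000 (kW)
Step 1 — PE (W) = 378420.9 * 14.09 = 5331950.481 W
Step 2 — PE (kW) = 5331950.481 / 1000 ≈ 5332.0 kW (5 s.f.)

5332.0 kW


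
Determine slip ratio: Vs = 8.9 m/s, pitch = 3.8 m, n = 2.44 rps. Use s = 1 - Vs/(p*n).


Formula: s = 1 - Vs / (p * n)
Step 1 — p * n = 3.8 * 2.44 = 9.272
Step 2 — Vs / (p*n) = 8.9 / 9.272 = 0.959879 (6 d.p.)
Step 3 — s = 1 - 0.959879 = 0.040121

0.040121


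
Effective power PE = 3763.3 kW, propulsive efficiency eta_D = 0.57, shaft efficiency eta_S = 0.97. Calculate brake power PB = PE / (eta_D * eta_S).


Formula: PB = PE / (eta_D * eta_S)
Step 1 — combined efficiency = eta_D * eta_S = 0.57 * 0.97 = 0.5529
Step 2 — PB = 3763.3 / 0.5529 ≈ 6806.5 kW (5 s.f.)

6806.5 kW


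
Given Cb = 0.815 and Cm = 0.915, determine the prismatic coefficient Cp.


Formula: Cp = Cb / Cm
Substituting: Cp = 0.815 / 0.915
Result: Cp ≈ 0.89071 (5 s.f.)

0.89071


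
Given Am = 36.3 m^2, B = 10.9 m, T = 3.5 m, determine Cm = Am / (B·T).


Formula: Cm = Am / (B * T)
Step 1 — B * T = 10.9 * 3.5 = 38.15 m^2
Step 2 — Cm = 36.3 / 38.15 ≈ 0.95151 (5 s.f.)

0.95151


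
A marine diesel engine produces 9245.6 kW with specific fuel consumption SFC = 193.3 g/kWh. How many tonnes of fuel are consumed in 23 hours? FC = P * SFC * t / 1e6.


Formula: FC (tonnes) = P * SFC * t / 1,000,000
Step 1 — P * SFC * t = 9245.6 * 193.3 * 23 = 41105013.04 g
Step 2 — FC (tonnes) = 41105013.04 / 1,000,000 ≈ 41.105 tonnes (5 s.f.)

41.105 tonnes


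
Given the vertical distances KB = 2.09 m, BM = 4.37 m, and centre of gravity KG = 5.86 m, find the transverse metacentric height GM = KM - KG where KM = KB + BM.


Formula: GM = KB + BM - KG
Step 1 — KM = KB + BM = 2.09 + 4.37 = 6.46 m
Step 2 — GM = KM - KG = 6.46 - 5.86 = 0.6 m

0.6 m


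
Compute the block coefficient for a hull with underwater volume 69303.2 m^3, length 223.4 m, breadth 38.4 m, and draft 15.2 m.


Formula: Cb = V / (L * B * T)
Step 1 — L * B * T = 223.4 * 38.4 * 15.2 = 130394.112 m^3
Step 2 — Cb = 69303.2 / 130394.112 ≈ 0.53149 (5 s.f.)

0.53149


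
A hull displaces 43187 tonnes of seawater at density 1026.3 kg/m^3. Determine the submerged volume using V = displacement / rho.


Formula: V = mass / rho
Step 1 — convert tonnes to kg: 43187 t * 1000 = 43187000 kg
Step 2 — V = 43187000 / 1026.3 ≈ 42080 m^3 (5 s.f.)

42080 m^3


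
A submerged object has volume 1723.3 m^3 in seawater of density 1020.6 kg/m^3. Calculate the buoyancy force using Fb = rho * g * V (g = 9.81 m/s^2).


Formula: Fb = rho * g * V
Substituting: Fb = 1020.6 * 9.81 * 1723.3
Intermediate: 1020.6 * 9.81 = 10012.086
Result: Fb = 10012.086 * 1723.3 ≈ 17254000 N (5 s.f.)

17254000 N


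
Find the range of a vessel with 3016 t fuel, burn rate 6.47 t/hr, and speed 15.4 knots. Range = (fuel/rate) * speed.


Formula: endurance = fuel / rate; range = endurance * speed
Step 1 — endurance = 3016 / 6.47 = 466.1515 hours
Step 2 — range = 466.1515 * 15.4 ≈ 7178.7 nautical miles (5 s.f.)

7178.7 NM


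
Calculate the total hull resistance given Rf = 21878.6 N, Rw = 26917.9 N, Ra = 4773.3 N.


Formula: Rt = Rf + Rw + Ra
Substituting: Rt = 21878.6 + 26917.9 + 4773.3
Result: Rt = 53569.8 N

53569.8 N


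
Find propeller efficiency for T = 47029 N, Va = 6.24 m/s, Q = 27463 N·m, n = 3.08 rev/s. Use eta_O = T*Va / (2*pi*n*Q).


Formula: eta = T * Va / (2 * pi * n * Q)
Step 1 — numerator = T * Va = 47029 * 6.24 = 293460.96
Step 2 — 2 * pi * n = 2 * pi * 3.08 = 19.352211
Step 3 — denominator = 19.352211 * 27463 = 531469.77
Step 4 — eta = 293460.96 / 531469.77 ≈ 0.55217 (5 s.f.)

0.55217


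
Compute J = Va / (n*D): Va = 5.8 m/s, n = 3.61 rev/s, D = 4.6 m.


Formula: J = Va / (n * D)
Step 1 — n * D = 3.61 * 4.6 = 16.606
Step 2 — J = 5.8 / 16.606 ≈ 0.34927 (5 s.f.)

0.34927


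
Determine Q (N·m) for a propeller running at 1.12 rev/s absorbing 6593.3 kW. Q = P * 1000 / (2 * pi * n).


Formula: Q = P_W / (2 * pi * n)
Step 1 — P_W = 6593.3 kW * 1000 = 6593300.0 W
Step 2 — 2 * pi * n = 2 * pi * 1.12 = 7.037168
Step 3 — Q = 6593300.0 / 7.037168 ≈ 936930 N·m (5 s.f.)

936930 N·m


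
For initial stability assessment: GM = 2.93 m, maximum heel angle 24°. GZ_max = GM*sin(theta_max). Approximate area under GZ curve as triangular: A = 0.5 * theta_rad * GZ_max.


Formula: GZ_max = GM * sin(theta); Area = 0.5 * theta_rad * GZ_max
Step 1 — GZ_max = 2.93 * sin(24°) = 2.93 * 0.406737 = 1.191739 m
Step 2 — theta_rad = 24 * pi/180 = 0.418879 rad
Step 3 — Area = 0.5 * 0.418879 * 1.191739 ≈ 0.24960 m·rad (5 s.f.)

0.24960 m·rad


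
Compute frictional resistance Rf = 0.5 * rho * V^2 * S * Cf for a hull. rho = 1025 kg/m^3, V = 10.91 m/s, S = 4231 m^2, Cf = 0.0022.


Formula: Rf = 0.5 * rho * V^2 * S * Cf
Step 1 — V^2 = 10.91^2 = 119.0281
Step 2 — 0.5 * rho * V^2 = 0.5 * 1025 * 119.0281 = 61001.90125
Step 3 — Rf = 61001.90125 * 4231 * 0.0022 ≈ 567820 N (5 s.f.)

567820 N


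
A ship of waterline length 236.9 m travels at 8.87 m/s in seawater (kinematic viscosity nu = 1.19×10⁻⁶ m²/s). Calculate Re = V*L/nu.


Formula: Re = V * L / nu
Step 1 — V * L = 8.87 * 236.9 = 2101.303 m^2/s
Step 2 — Re = 2101.303 / 1.19e-6 = 1.77e+09

1.77e+09


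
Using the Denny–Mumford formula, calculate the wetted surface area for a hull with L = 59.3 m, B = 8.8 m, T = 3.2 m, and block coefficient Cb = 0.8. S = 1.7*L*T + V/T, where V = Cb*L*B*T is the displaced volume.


Formula: S = 1.7*L*T + V/T with V = Cb*L*B*T, i.e. S = L * (1.7*T + Cb*B)
Step 1 — 1.7*T = 1.7 * 3.2 = 5.44 m
Step 2 — Cb*B = 0.8 * 8.8 = 7.04 m
Step 3 — 1.7*T + Cb*B = 5.44 + 7.04 = 12.48 m
Step 4 — S = 59.3 * 12.48 ≈ 740.06 m^2 (5 s.f.)

740.06 m^2


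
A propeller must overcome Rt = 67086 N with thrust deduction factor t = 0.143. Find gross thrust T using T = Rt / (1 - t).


Formula: T = Rt / (1 - t)
Step 1 — (1 - t) = 1 - 0.143 = 0.857
Step 2 — T = 67086 / 0.857 ≈ 78280 N (5 s.f.)

78280 N


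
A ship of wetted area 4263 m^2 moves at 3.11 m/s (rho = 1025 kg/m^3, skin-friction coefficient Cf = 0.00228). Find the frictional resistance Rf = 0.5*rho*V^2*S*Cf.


Formula: Rf = 0.5 * rho * V^2 * S * Cf
Step 1 — V^2 = 3.11^2 = 9.6721
Step 2 — 0.5 * rho * V^2 = 0.5 * 1025 * 9.6721 = 4956.95125
Step 3 — Rf = 4956.95125 * 4263 * 0.00228 ≈ 48180 N (5 s.f.)

48180 N


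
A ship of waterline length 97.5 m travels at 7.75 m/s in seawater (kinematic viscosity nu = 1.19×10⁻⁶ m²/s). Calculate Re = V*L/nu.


Formula: Re = V * L / nu
Step 1 — V * L = 7.75 * 97.5 = 755.625 m^2/s
Step 2 — Re = 755.625 / 1.19e-6 = 6.35e+08

6.35e+08


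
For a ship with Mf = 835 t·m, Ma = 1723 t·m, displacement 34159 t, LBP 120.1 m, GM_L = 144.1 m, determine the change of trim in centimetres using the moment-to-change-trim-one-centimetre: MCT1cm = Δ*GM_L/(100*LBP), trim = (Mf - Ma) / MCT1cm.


Formula: net trimming moment = Mf - Ma; MCT1cm = Δ*GM_L/(100*LBP); trim = net moment / MCT1cm
Step 1 — net trimming moment = 835 - 1723 = -888 t·m
Step 2 — MCT1cm = 34159 * 144.1 / (100 * 120.1) = 409.8511 t·m/cm
Step 3 — trim = -888 / 409.8511 ≈ -2.1666 cm (5 s.f.)

-2.1666 cm


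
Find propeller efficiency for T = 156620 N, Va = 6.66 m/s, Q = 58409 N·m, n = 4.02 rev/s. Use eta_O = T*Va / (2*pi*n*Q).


Formula: eta = T * Va / (2 * pi * n * Q)
Step 1 — numerator = T * Va = 156620 * 6.66 = 1043089.2
Step 2 — 2 * pi * n = 2 * pi * 4.02 = 25.258405
Step 3 — denominator = 25.258405 * 58409 = 1475318.18
Step 4 — eta = 1043089.2 / 1475318.18 ≈ 0.70703 (5 s.f.)

0.70703


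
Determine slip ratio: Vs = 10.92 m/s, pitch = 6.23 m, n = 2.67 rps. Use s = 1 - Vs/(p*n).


Formula: s = 1 - Vs / (p * n)
Step 1 — p * n = 6.23 * 2.67 = 16.6341
Step 2 — Vs / (p*n) = 10.92 / 16.6341 = 0.656483 (6 d.p.)
Step 3 — s = 1 - 0.656483 = 0.343517

0.343517


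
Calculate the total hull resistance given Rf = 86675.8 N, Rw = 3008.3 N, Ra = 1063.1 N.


Formula: Rt = Rf + Rw + Ra
Substituting: Rt = 86675.8 + 3008.3 + 1063.1
Result: Rt = 90747.2 N

90747.2 N


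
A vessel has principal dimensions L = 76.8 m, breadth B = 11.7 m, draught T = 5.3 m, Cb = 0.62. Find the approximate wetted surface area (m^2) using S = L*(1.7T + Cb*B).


Formula: S = 1.7*L*T + V/T with V = Cb*L*B*T, i.e. S = L * (1.7*T + Cb*B)
Step 1 — 1.7*T = 1.7 * 5.3 = 9.01 m
Step 2 — Cb*B = 0.62 * 11.7 = 7.254 m
Step 3 — 1.7*T + Cb*B = 9.01 + 7.254 = 16.264 m
Step 4 — S = 76.8 * 16.264 ≈ 1249.1 m^2 (5 s.f.)

1249.1 m^2


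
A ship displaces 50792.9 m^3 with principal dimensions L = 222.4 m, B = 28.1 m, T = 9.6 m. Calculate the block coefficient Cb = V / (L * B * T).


Formula: Cb = V / (L * B * T)
Step 1 — L * B * T = 222.4 * 28.1 * 9.6 = 59994.624 m^3
Step 2 — Cb = 50792.9 / 59994.624 ≈ 0.84662 (5 s.f.)

0.84662


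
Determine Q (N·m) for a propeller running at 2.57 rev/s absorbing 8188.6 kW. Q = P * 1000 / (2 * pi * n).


Formula: Q = P_W / (2 * pi * n)
Step 1 — P_W = 8188.6 kW * 1000 = 8188600.0 W
Step 2 — 2 * pi * n = 2 * pi * 2.57 = 16.147786
Step 3 — Q = 8188600.0 / 16.147786 ≈ 507100 N·m (5 s.f.)

507100 N·m


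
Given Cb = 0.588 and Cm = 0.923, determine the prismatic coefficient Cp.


Formula: Cp = Cb / Cm
Substituting: Cp = 0.588 / 0.923
Result: Cp ≈ 0.63705 (5 s.f.)

0.63705


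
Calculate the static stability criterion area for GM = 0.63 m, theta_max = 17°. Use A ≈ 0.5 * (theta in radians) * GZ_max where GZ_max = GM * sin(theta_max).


Formula: GZ_max = GM * sin(theta); Area = 0.5 * theta_rad * GZ_max
Step 1 — GZ_max = 0.63 * sin(17°) = 0.63 * 0.292372 = 0.184194 m
Step 2 — theta_rad = 17 * pi/180 = 0.296706 rad
Step 3 — Area = 0.5 * 0.296706 * 0.184194 ≈ 0.027326 m·rad (5 s.f.)

0.027326 m·rad


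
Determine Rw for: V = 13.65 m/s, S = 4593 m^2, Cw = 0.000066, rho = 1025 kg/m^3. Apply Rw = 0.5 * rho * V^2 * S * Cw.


Formula: Rw = 0.5 * rho * V^2 * S * Cw
Step 1 — V^2 = 13.65^2 = 186.3225
Step 2 — 0.5 * rho * V^2 = 0.5 * 1025 * 186.3225 = 95490.28125
Step 3 — Rw = 95490.28125 * 4593 * 0.000066 ≈ 28947 N (5 s.f.)

28947 N


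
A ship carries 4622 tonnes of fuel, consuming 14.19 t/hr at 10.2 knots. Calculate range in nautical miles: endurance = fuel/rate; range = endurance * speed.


Formula: endurance = fuel / rate; range = endurance * speed
Step 1 — endurance = 4622 / 14.19 = 325.7223 hours
Step 2 — range = 325.7223 * 10.2 ≈ 3322.4 nautical miles (5 s.f.)

3322.4 NM


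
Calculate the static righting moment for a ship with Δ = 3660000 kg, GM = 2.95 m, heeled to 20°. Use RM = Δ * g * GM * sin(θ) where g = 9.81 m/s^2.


Formula: GZ = GM * sin(theta); RM = disp * g * GZ
Step 1 — GZ = 2.95 * sin(20°) = 2.95 * 0.34202 = 1.008959 m
Step 2 — RM = 3660000 * 9.81 * 1.008959 ≈ 36226000 N·m (5 s.f.)

36226000 N·m


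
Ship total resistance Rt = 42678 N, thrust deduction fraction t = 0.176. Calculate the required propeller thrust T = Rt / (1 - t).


Formula: T = Rt / (1 - t)
Step 1 — (1 - t) = 1 - 0.176 = 0.824
Step 2 — T = 42678 / 0.824 ≈ 51794 N (5 s.f.)

51794 N


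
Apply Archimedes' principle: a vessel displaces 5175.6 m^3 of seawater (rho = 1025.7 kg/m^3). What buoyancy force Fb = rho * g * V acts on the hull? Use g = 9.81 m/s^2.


Formula: Fb = rho * g * V
Substituting: Fb = 1025.7 * 9.81 * 5175.6
Intermediate: 1025.7 * 9.81 = 10062.117
Result: Fb = 10062.117 * 5175.6 ≈ 52077000 N (5 s.f.)

52077000 N


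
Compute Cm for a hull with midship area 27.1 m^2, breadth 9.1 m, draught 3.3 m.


Formula: Cm = Am / (B * T)
Step 1 — B * T = 9.1 * 3.3 = 30.03 m^2
Step 2 — Cm = 27.1 / 30.03 ≈ 0.90243 (5 s.f.)

0.90243


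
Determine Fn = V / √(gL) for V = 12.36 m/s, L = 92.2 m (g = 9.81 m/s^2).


Formula: Fn = V / sqrt(g * L)
Step 1 — g * L = 9.81 * 92.2 = 904.482
Step 2 — sqrt(g * L) = sqrt(904.482) = 30.074607
Step 3 — Fn = 12.36 / 30.074607 ≈ 0.41098 (5 s.f.)

0.41098


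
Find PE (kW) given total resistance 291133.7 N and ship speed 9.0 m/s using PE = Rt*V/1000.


Formula: PE = Rt * V / 1000 (kW)
Step 1 — PE (W) = 291133.7 * 9.0 = 2620203.3 W
Step 2 — PE (kW) = 2620203.3 / 1000 ≈ 2620.2 kW (5 s.f.)

2620.2 kW


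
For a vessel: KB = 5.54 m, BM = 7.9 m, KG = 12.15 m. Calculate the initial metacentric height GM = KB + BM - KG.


Formula: GM = KB + BM - KG
Step 1 — KM = KB + BM = 5.54 + 7.9 = 13.44 m
Step 2 — GM = KM - KG = 13.44 - 12.15 = 1.29 m

1.29 m


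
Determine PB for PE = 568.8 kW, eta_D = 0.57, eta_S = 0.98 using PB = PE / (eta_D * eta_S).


Formula: PB = PE / (eta_D * eta_S)
Step 1 — combined efficiency = eta_D * eta_S = 0.57 * 0.98 = 0.5586
Step 2 — PB = 568.8 / 0.5586 ≈ 1018.3 kW (5 s.f.)

1018.3 kW


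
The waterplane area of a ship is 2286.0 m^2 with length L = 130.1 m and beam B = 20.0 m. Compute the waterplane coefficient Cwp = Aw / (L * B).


Formula: Cwp = Aw / (L * B)
Step 1 — L * B = 130.1 * 20.0 = 2602.0 m^2
Step 2 — Cwp = 2286.0 / 2602.0 ≈ 0.87855 (5 s.f.)

0.87855


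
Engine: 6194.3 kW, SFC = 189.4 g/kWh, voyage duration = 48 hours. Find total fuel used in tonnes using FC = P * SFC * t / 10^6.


Formula: FC (tonnes) = P * SFC * t / 1,000,000
Step 1 — P * SFC * t = 6194.3 * 189.4 * 48 = 56313620.16 g
Step 2 — FC (tonnes) = 56313620.16 / 1,000,000 ≈ 56.314 tonnes (5 s.f.)

56.314 tonnes


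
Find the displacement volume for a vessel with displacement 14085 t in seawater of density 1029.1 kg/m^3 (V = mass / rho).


Formula: V = mass / rho
Step 1 — convert tonnes to kg: 14085 t * 1000 = 14085000 kg
Step 2 — V = 14085000 / 1029.1 ≈ 13687 m^3 (5 s.f.)

13687 m^3


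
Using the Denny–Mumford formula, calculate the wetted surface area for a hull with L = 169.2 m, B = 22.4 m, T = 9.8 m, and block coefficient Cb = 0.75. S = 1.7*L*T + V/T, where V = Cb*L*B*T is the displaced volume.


Formula: S = 1.7*L*T + V/T with V = Cb*L*B*T, i.e. S = L * (1.7*T + Cb*B)
Step 1 — 1.7*T = 1.7 * 9.8 = 16.66 m
Step 2 — Cb*B = 0.75 * 22.4 = 16.8 m
Step 3 — 1.7*T + Cb*B = 16.66 + 16.8 = 33.46 m
Step 4 — S = 169.2 * 33.46 ≈ 5661.4 m^2 (5 s.f.)

5661.4 m^2


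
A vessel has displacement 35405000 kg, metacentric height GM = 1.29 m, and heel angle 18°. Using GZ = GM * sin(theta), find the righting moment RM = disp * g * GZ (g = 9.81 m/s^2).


Formula: GZ = GM * sin(theta); RM = disp * g * GZ
Step 1 — GZ = 1.29 * sin(18°) = 1.29 * 0.309017 = 0.398632 m
Step 2 — RM = 35405000 * 9.81 * 0.398632 ≈ 138450000 N·m (5 s.f.)

138450000 N·m


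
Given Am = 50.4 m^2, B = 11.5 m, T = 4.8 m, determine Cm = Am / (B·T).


Formula: Cm = Am / (B * T)
Step 1 — B * T = 11.5 * 4.8 = 55.2 m^2
Step 2 — Cm = 50.4 / 55.2 ≈ 0.91304 (5 s.f.)

0.91304


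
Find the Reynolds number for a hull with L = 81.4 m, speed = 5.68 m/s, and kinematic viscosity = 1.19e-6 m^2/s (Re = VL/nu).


Formula: Re = V * L / nu
Step 1 — V * L = 5.68 * 81.4 = 462.352 m^2/s
Step 2 — Re = 462.352 / 1.19e-6 = 3.89e+08

3.89e+08
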